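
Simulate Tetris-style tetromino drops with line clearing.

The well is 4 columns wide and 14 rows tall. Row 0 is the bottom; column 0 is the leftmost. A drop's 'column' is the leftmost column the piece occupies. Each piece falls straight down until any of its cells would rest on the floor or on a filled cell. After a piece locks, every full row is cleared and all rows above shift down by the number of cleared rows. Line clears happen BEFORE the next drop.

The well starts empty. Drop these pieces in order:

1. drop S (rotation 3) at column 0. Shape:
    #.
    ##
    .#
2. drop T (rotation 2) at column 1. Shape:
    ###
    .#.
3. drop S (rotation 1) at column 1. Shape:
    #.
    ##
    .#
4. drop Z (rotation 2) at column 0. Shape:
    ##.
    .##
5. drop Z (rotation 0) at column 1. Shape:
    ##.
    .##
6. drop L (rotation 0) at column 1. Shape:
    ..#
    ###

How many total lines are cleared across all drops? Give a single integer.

Answer: 2

Derivation:
Drop 1: S rot3 at col 0 lands with bottom-row=0; cleared 0 line(s) (total 0); column heights now [3 2 0 0], max=3
Drop 2: T rot2 at col 1 lands with bottom-row=1; cleared 1 line(s) (total 1); column heights now [2 2 2 0], max=2
Drop 3: S rot1 at col 1 lands with bottom-row=2; cleared 0 line(s) (total 1); column heights now [2 5 4 0], max=5
Drop 4: Z rot2 at col 0 lands with bottom-row=5; cleared 0 line(s) (total 1); column heights now [7 7 6 0], max=7
Drop 5: Z rot0 at col 1 lands with bottom-row=6; cleared 1 line(s) (total 2); column heights now [2 7 7 0], max=7
Drop 6: L rot0 at col 1 lands with bottom-row=7; cleared 0 line(s) (total 2); column heights now [2 8 8 9], max=9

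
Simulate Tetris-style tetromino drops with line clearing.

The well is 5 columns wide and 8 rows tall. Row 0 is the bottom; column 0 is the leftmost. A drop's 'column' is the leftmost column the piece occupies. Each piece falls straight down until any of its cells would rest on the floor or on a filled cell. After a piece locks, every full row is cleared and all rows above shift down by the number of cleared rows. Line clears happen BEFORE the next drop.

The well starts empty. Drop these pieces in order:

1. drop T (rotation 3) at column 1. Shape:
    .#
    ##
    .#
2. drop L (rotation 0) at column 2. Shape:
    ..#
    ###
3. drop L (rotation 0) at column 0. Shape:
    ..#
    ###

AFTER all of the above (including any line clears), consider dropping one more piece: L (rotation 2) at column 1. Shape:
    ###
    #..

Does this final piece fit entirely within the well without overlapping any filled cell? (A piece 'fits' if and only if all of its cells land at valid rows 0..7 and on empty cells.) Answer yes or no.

Drop 1: T rot3 at col 1 lands with bottom-row=0; cleared 0 line(s) (total 0); column heights now [0 2 3 0 0], max=3
Drop 2: L rot0 at col 2 lands with bottom-row=3; cleared 0 line(s) (total 0); column heights now [0 2 4 4 5], max=5
Drop 3: L rot0 at col 0 lands with bottom-row=4; cleared 0 line(s) (total 0); column heights now [5 5 6 4 5], max=6
Test piece L rot2 at col 1 (width 3): heights before test = [5 5 6 4 5]; fits = True

Answer: yes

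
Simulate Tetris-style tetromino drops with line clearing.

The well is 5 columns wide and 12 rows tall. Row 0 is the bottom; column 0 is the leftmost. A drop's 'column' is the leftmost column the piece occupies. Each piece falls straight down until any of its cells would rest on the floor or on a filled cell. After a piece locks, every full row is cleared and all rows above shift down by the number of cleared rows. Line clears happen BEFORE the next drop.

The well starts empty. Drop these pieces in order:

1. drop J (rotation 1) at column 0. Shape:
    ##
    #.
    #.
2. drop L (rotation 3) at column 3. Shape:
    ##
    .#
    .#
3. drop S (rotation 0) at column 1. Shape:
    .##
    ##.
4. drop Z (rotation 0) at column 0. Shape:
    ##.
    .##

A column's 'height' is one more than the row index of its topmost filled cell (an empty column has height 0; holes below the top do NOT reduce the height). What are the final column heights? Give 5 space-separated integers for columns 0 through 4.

Answer: 7 7 6 5 3

Derivation:
Drop 1: J rot1 at col 0 lands with bottom-row=0; cleared 0 line(s) (total 0); column heights now [3 3 0 0 0], max=3
Drop 2: L rot3 at col 3 lands with bottom-row=0; cleared 0 line(s) (total 0); column heights now [3 3 0 3 3], max=3
Drop 3: S rot0 at col 1 lands with bottom-row=3; cleared 0 line(s) (total 0); column heights now [3 4 5 5 3], max=5
Drop 4: Z rot0 at col 0 lands with bottom-row=5; cleared 0 line(s) (total 0); column heights now [7 7 6 5 3], max=7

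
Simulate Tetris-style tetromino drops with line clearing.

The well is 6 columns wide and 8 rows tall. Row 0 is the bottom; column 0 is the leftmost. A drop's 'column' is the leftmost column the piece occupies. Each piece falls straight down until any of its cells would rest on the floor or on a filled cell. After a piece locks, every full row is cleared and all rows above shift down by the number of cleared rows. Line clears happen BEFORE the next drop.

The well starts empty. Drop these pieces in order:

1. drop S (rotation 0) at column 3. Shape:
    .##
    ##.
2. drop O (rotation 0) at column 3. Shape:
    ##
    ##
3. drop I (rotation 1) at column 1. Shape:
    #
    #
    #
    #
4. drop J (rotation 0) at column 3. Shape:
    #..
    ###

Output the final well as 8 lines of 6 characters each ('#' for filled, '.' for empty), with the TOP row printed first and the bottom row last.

Answer: ......
......
...#..
...###
.#.##.
.#.##.
.#..##
.#.##.

Derivation:
Drop 1: S rot0 at col 3 lands with bottom-row=0; cleared 0 line(s) (total 0); column heights now [0 0 0 1 2 2], max=2
Drop 2: O rot0 at col 3 lands with bottom-row=2; cleared 0 line(s) (total 0); column heights now [0 0 0 4 4 2], max=4
Drop 3: I rot1 at col 1 lands with bottom-row=0; cleared 0 line(s) (total 0); column heights now [0 4 0 4 4 2], max=4
Drop 4: J rot0 at col 3 lands with bottom-row=4; cleared 0 line(s) (total 0); column heights now [0 4 0 6 5 5], max=6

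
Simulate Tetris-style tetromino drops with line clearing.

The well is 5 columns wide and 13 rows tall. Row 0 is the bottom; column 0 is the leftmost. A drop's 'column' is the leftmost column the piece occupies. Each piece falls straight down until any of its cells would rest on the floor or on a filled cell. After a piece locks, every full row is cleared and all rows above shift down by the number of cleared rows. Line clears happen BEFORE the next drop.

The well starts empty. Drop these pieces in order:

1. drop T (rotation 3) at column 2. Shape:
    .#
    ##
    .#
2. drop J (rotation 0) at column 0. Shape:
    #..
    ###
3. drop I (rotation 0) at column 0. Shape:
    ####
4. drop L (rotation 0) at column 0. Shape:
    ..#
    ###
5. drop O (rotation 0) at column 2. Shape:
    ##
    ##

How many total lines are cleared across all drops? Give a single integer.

Drop 1: T rot3 at col 2 lands with bottom-row=0; cleared 0 line(s) (total 0); column heights now [0 0 2 3 0], max=3
Drop 2: J rot0 at col 0 lands with bottom-row=2; cleared 0 line(s) (total 0); column heights now [4 3 3 3 0], max=4
Drop 3: I rot0 at col 0 lands with bottom-row=4; cleared 0 line(s) (total 0); column heights now [5 5 5 5 0], max=5
Drop 4: L rot0 at col 0 lands with bottom-row=5; cleared 0 line(s) (total 0); column heights now [6 6 7 5 0], max=7
Drop 5: O rot0 at col 2 lands with bottom-row=7; cleared 0 line(s) (total 0); column heights now [6 6 9 9 0], max=9

Answer: 0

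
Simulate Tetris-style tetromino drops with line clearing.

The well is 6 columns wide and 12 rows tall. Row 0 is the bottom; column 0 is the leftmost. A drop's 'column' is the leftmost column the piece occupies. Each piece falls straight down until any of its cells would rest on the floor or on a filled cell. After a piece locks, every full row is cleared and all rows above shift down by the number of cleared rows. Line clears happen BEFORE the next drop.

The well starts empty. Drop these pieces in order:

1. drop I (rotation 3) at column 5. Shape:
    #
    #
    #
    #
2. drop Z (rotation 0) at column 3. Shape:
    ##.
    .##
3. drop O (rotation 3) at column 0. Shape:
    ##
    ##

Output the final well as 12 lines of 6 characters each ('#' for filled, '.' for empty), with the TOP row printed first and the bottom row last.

Answer: ......
......
......
......
......
......
...##.
....##
.....#
.....#
##...#
##...#

Derivation:
Drop 1: I rot3 at col 5 lands with bottom-row=0; cleared 0 line(s) (total 0); column heights now [0 0 0 0 0 4], max=4
Drop 2: Z rot0 at col 3 lands with bottom-row=4; cleared 0 line(s) (total 0); column heights now [0 0 0 6 6 5], max=6
Drop 3: O rot3 at col 0 lands with bottom-row=0; cleared 0 line(s) (total 0); column heights now [2 2 0 6 6 5], max=6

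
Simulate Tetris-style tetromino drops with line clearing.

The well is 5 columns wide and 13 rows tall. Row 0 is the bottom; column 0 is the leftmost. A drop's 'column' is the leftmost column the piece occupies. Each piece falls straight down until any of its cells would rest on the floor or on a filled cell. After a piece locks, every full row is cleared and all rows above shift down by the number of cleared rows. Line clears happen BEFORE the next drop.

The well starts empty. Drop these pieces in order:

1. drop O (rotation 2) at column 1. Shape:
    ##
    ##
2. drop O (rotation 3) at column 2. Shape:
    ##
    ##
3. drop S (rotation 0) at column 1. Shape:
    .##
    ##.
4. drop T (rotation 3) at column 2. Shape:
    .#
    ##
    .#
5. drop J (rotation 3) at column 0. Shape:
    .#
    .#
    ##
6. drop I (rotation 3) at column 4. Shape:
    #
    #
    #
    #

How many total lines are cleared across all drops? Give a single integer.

Answer: 0

Derivation:
Drop 1: O rot2 at col 1 lands with bottom-row=0; cleared 0 line(s) (total 0); column heights now [0 2 2 0 0], max=2
Drop 2: O rot3 at col 2 lands with bottom-row=2; cleared 0 line(s) (total 0); column heights now [0 2 4 4 0], max=4
Drop 3: S rot0 at col 1 lands with bottom-row=4; cleared 0 line(s) (total 0); column heights now [0 5 6 6 0], max=6
Drop 4: T rot3 at col 2 lands with bottom-row=6; cleared 0 line(s) (total 0); column heights now [0 5 8 9 0], max=9
Drop 5: J rot3 at col 0 lands with bottom-row=5; cleared 0 line(s) (total 0); column heights now [6 8 8 9 0], max=9
Drop 6: I rot3 at col 4 lands with bottom-row=0; cleared 0 line(s) (total 0); column heights now [6 8 8 9 4], max=9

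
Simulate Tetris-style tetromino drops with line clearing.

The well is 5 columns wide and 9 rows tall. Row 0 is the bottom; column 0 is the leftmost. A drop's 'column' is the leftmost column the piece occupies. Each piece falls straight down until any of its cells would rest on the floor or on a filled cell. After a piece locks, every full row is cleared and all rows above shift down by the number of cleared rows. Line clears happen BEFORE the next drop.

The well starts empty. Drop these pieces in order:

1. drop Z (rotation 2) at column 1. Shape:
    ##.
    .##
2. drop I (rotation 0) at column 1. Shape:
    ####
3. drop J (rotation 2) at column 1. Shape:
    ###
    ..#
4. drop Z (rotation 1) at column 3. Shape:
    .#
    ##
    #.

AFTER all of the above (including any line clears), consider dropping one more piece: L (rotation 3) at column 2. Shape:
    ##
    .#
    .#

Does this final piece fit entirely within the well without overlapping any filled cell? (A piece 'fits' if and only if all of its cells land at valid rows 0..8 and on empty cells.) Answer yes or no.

Drop 1: Z rot2 at col 1 lands with bottom-row=0; cleared 0 line(s) (total 0); column heights now [0 2 2 1 0], max=2
Drop 2: I rot0 at col 1 lands with bottom-row=2; cleared 0 line(s) (total 0); column heights now [0 3 3 3 3], max=3
Drop 3: J rot2 at col 1 lands with bottom-row=3; cleared 0 line(s) (total 0); column heights now [0 5 5 5 3], max=5
Drop 4: Z rot1 at col 3 lands with bottom-row=5; cleared 0 line(s) (total 0); column heights now [0 5 5 7 8], max=8
Test piece L rot3 at col 2 (width 2): heights before test = [0 5 5 7 8]; fits = False

Answer: no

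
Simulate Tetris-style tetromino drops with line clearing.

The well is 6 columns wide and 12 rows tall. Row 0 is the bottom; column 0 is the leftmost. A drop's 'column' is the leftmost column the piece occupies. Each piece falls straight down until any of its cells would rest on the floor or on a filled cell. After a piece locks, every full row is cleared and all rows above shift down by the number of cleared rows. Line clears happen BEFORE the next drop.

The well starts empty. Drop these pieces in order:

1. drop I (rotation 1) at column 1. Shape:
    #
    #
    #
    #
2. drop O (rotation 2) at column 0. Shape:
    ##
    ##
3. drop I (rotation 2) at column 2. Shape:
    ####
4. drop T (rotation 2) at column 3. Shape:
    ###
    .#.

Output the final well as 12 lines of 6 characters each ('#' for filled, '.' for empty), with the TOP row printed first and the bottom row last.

Answer: ......
......
......
......
......
......
##....
##....
.#....
.#.###
.#..#.
.#####

Derivation:
Drop 1: I rot1 at col 1 lands with bottom-row=0; cleared 0 line(s) (total 0); column heights now [0 4 0 0 0 0], max=4
Drop 2: O rot2 at col 0 lands with bottom-row=4; cleared 0 line(s) (total 0); column heights now [6 6 0 0 0 0], max=6
Drop 3: I rot2 at col 2 lands with bottom-row=0; cleared 0 line(s) (total 0); column heights now [6 6 1 1 1 1], max=6
Drop 4: T rot2 at col 3 lands with bottom-row=1; cleared 0 line(s) (total 0); column heights now [6 6 1 3 3 3], max=6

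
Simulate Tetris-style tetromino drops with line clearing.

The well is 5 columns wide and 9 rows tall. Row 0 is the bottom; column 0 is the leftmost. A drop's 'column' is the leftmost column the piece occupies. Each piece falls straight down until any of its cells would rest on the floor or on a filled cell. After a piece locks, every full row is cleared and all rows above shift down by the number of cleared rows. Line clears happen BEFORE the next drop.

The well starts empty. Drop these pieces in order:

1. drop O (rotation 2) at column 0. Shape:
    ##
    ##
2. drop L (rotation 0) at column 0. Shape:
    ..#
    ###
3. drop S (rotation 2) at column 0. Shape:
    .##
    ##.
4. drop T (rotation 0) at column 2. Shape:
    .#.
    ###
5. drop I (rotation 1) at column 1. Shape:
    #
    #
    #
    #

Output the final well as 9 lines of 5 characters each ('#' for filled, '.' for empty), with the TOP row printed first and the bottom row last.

Answer: .#...
.#...
.#.#.
.####
.##..
###..
###..
##...
##...

Derivation:
Drop 1: O rot2 at col 0 lands with bottom-row=0; cleared 0 line(s) (total 0); column heights now [2 2 0 0 0], max=2
Drop 2: L rot0 at col 0 lands with bottom-row=2; cleared 0 line(s) (total 0); column heights now [3 3 4 0 0], max=4
Drop 3: S rot2 at col 0 lands with bottom-row=3; cleared 0 line(s) (total 0); column heights now [4 5 5 0 0], max=5
Drop 4: T rot0 at col 2 lands with bottom-row=5; cleared 0 line(s) (total 0); column heights now [4 5 6 7 6], max=7
Drop 5: I rot1 at col 1 lands with bottom-row=5; cleared 0 line(s) (total 0); column heights now [4 9 6 7 6], max=9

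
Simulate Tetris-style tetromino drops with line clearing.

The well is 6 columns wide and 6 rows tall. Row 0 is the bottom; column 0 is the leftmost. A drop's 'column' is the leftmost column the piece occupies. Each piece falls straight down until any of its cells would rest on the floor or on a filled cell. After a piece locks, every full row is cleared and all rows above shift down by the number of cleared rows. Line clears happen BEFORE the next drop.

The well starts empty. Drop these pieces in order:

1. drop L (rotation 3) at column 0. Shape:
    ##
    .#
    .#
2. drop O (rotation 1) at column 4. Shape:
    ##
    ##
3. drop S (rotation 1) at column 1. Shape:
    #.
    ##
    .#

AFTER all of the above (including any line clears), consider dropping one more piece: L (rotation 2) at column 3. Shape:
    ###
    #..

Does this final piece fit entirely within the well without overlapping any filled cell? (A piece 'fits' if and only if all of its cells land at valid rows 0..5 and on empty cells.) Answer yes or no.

Answer: yes

Derivation:
Drop 1: L rot3 at col 0 lands with bottom-row=0; cleared 0 line(s) (total 0); column heights now [3 3 0 0 0 0], max=3
Drop 2: O rot1 at col 4 lands with bottom-row=0; cleared 0 line(s) (total 0); column heights now [3 3 0 0 2 2], max=3
Drop 3: S rot1 at col 1 lands with bottom-row=2; cleared 0 line(s) (total 0); column heights now [3 5 4 0 2 2], max=5
Test piece L rot2 at col 3 (width 3): heights before test = [3 5 4 0 2 2]; fits = True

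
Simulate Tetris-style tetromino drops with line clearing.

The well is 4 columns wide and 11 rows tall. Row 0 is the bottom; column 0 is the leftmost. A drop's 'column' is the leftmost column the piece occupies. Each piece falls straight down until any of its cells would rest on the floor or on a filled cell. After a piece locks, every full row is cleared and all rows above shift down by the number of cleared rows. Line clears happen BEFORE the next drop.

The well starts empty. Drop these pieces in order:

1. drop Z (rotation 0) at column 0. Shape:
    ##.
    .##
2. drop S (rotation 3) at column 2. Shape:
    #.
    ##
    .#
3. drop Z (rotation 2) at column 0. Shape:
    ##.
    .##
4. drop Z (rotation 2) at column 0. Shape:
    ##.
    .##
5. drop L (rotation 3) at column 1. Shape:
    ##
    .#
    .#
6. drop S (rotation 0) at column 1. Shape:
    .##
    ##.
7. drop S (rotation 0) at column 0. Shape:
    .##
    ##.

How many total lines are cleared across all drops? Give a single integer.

Answer: 2

Derivation:
Drop 1: Z rot0 at col 0 lands with bottom-row=0; cleared 0 line(s) (total 0); column heights now [2 2 1 0], max=2
Drop 2: S rot3 at col 2 lands with bottom-row=0; cleared 1 line(s) (total 1); column heights now [0 1 2 1], max=2
Drop 3: Z rot2 at col 0 lands with bottom-row=2; cleared 0 line(s) (total 1); column heights now [4 4 3 1], max=4
Drop 4: Z rot2 at col 0 lands with bottom-row=4; cleared 0 line(s) (total 1); column heights now [6 6 5 1], max=6
Drop 5: L rot3 at col 1 lands with bottom-row=5; cleared 0 line(s) (total 1); column heights now [6 8 8 1], max=8
Drop 6: S rot0 at col 1 lands with bottom-row=8; cleared 0 line(s) (total 1); column heights now [6 9 10 10], max=10
Drop 7: S rot0 at col 0 lands with bottom-row=9; cleared 1 line(s) (total 2); column heights now [6 10 10 1], max=10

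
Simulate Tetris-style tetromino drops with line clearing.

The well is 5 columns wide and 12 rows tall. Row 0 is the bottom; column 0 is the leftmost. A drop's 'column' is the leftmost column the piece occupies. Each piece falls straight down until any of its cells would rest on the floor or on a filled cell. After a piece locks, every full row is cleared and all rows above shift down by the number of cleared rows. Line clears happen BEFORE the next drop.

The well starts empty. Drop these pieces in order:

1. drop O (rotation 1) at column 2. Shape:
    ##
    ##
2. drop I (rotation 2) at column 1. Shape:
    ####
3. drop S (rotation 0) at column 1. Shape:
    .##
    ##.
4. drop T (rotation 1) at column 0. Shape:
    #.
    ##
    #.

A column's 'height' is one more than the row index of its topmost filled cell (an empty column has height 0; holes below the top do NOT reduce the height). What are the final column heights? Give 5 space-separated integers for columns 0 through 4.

Answer: 6 5 5 5 3

Derivation:
Drop 1: O rot1 at col 2 lands with bottom-row=0; cleared 0 line(s) (total 0); column heights now [0 0 2 2 0], max=2
Drop 2: I rot2 at col 1 lands with bottom-row=2; cleared 0 line(s) (total 0); column heights now [0 3 3 3 3], max=3
Drop 3: S rot0 at col 1 lands with bottom-row=3; cleared 0 line(s) (total 0); column heights now [0 4 5 5 3], max=5
Drop 4: T rot1 at col 0 lands with bottom-row=3; cleared 0 line(s) (total 0); column heights now [6 5 5 5 3], max=6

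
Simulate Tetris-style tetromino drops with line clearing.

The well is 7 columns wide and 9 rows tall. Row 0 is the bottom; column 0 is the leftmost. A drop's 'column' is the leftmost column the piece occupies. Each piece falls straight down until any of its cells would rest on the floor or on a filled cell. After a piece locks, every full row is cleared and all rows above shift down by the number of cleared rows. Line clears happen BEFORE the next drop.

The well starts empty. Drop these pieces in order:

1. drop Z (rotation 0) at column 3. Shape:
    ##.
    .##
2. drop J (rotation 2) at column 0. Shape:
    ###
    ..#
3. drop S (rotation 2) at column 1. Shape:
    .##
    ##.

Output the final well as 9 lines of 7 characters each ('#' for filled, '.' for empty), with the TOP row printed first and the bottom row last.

Answer: .......
.......
.......
.......
.......
..##...
.##....
#####..
..#.##.

Derivation:
Drop 1: Z rot0 at col 3 lands with bottom-row=0; cleared 0 line(s) (total 0); column heights now [0 0 0 2 2 1 0], max=2
Drop 2: J rot2 at col 0 lands with bottom-row=0; cleared 0 line(s) (total 0); column heights now [2 2 2 2 2 1 0], max=2
Drop 3: S rot2 at col 1 lands with bottom-row=2; cleared 0 line(s) (total 0); column heights now [2 3 4 4 2 1 0], max=4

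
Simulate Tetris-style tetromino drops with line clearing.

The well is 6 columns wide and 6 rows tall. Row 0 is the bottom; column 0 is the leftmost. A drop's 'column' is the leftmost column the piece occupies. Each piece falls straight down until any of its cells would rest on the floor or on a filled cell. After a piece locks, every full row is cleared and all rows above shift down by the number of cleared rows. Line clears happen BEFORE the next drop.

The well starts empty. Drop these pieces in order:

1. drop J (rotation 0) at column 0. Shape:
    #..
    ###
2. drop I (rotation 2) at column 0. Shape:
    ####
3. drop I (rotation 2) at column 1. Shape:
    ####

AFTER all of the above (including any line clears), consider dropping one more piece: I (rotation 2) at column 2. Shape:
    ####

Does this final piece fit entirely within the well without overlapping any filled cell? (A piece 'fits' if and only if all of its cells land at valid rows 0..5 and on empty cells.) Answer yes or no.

Answer: yes

Derivation:
Drop 1: J rot0 at col 0 lands with bottom-row=0; cleared 0 line(s) (total 0); column heights now [2 1 1 0 0 0], max=2
Drop 2: I rot2 at col 0 lands with bottom-row=2; cleared 0 line(s) (total 0); column heights now [3 3 3 3 0 0], max=3
Drop 3: I rot2 at col 1 lands with bottom-row=3; cleared 0 line(s) (total 0); column heights now [3 4 4 4 4 0], max=4
Test piece I rot2 at col 2 (width 4): heights before test = [3 4 4 4 4 0]; fits = True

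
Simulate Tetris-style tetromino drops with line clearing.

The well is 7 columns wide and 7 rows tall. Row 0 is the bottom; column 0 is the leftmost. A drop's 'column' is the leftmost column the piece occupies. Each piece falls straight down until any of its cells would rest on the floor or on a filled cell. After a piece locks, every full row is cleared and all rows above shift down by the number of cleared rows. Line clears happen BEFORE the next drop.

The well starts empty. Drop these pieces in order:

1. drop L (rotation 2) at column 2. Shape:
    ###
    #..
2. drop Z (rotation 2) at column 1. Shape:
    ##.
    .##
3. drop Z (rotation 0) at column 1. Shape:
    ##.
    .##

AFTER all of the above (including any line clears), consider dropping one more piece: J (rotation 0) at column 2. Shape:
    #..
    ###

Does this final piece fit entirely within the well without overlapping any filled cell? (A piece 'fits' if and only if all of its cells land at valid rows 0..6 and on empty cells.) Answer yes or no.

Answer: no

Derivation:
Drop 1: L rot2 at col 2 lands with bottom-row=0; cleared 0 line(s) (total 0); column heights now [0 0 2 2 2 0 0], max=2
Drop 2: Z rot2 at col 1 lands with bottom-row=2; cleared 0 line(s) (total 0); column heights now [0 4 4 3 2 0 0], max=4
Drop 3: Z rot0 at col 1 lands with bottom-row=4; cleared 0 line(s) (total 0); column heights now [0 6 6 5 2 0 0], max=6
Test piece J rot0 at col 2 (width 3): heights before test = [0 6 6 5 2 0 0]; fits = False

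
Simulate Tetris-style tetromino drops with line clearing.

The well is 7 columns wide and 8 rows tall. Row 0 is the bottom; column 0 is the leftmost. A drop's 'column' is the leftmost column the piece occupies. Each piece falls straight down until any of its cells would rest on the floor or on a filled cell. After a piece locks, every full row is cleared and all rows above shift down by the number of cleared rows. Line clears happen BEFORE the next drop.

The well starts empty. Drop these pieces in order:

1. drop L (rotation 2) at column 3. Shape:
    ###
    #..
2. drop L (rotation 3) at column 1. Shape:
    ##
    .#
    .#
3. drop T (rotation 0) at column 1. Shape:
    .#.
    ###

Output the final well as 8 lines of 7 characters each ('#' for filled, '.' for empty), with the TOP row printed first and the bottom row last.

Drop 1: L rot2 at col 3 lands with bottom-row=0; cleared 0 line(s) (total 0); column heights now [0 0 0 2 2 2 0], max=2
Drop 2: L rot3 at col 1 lands with bottom-row=0; cleared 0 line(s) (total 0); column heights now [0 3 3 2 2 2 0], max=3
Drop 3: T rot0 at col 1 lands with bottom-row=3; cleared 0 line(s) (total 0); column heights now [0 4 5 4 2 2 0], max=5

Answer: .......
.......
.......
..#....
.###...
.##....
..####.
..##...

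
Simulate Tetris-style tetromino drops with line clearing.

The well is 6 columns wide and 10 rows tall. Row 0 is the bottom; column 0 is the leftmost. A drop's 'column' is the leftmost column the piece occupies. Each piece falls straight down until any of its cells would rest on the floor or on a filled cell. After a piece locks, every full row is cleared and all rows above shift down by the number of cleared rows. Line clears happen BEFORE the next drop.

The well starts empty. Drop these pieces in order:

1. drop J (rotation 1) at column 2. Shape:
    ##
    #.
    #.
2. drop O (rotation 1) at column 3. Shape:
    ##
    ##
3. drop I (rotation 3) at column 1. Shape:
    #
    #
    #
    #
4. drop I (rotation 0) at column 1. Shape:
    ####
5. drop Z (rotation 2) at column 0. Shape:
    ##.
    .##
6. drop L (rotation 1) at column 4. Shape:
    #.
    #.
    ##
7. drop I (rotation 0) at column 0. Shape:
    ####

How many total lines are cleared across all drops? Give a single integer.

Drop 1: J rot1 at col 2 lands with bottom-row=0; cleared 0 line(s) (total 0); column heights now [0 0 3 3 0 0], max=3
Drop 2: O rot1 at col 3 lands with bottom-row=3; cleared 0 line(s) (total 0); column heights now [0 0 3 5 5 0], max=5
Drop 3: I rot3 at col 1 lands with bottom-row=0; cleared 0 line(s) (total 0); column heights now [0 4 3 5 5 0], max=5
Drop 4: I rot0 at col 1 lands with bottom-row=5; cleared 0 line(s) (total 0); column heights now [0 6 6 6 6 0], max=6
Drop 5: Z rot2 at col 0 lands with bottom-row=6; cleared 0 line(s) (total 0); column heights now [8 8 7 6 6 0], max=8
Drop 6: L rot1 at col 4 lands with bottom-row=6; cleared 0 line(s) (total 0); column heights now [8 8 7 6 9 7], max=9
Drop 7: I rot0 at col 0 lands with bottom-row=8; cleared 0 line(s) (total 0); column heights now [9 9 9 9 9 7], max=9

Answer: 0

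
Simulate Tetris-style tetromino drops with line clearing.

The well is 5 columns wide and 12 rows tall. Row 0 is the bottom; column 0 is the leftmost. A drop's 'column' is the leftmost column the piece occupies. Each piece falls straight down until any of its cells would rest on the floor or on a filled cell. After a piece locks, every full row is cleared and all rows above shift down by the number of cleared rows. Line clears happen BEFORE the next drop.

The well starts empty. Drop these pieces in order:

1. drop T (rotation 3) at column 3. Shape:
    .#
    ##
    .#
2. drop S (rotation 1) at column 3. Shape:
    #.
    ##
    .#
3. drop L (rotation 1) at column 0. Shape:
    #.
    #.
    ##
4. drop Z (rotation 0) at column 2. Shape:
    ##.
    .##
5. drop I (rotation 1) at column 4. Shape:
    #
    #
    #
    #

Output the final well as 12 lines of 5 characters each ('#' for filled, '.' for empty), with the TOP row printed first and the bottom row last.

Answer: .....
....#
....#
....#
..###
...##
...#.
...##
....#
#...#
#..##
##..#

Derivation:
Drop 1: T rot3 at col 3 lands with bottom-row=0; cleared 0 line(s) (total 0); column heights now [0 0 0 2 3], max=3
Drop 2: S rot1 at col 3 lands with bottom-row=3; cleared 0 line(s) (total 0); column heights now [0 0 0 6 5], max=6
Drop 3: L rot1 at col 0 lands with bottom-row=0; cleared 0 line(s) (total 0); column heights now [3 1 0 6 5], max=6
Drop 4: Z rot0 at col 2 lands with bottom-row=6; cleared 0 line(s) (total 0); column heights now [3 1 8 8 7], max=8
Drop 5: I rot1 at col 4 lands with bottom-row=7; cleared 0 line(s) (total 0); column heights now [3 1 8 8 11], max=11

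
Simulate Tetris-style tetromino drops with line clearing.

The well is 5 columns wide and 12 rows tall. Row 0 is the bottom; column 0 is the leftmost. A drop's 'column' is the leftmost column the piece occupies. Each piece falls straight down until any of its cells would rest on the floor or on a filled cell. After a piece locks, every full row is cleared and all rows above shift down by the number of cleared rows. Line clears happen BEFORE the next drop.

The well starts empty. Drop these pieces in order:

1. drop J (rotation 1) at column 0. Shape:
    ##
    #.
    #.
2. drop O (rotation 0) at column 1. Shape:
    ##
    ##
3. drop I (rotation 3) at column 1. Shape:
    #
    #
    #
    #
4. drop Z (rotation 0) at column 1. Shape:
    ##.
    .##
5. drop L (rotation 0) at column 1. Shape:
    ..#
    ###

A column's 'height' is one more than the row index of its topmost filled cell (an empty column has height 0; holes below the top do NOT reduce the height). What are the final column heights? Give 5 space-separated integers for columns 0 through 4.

Drop 1: J rot1 at col 0 lands with bottom-row=0; cleared 0 line(s) (total 0); column heights now [3 3 0 0 0], max=3
Drop 2: O rot0 at col 1 lands with bottom-row=3; cleared 0 line(s) (total 0); column heights now [3 5 5 0 0], max=5
Drop 3: I rot3 at col 1 lands with bottom-row=5; cleared 0 line(s) (total 0); column heights now [3 9 5 0 0], max=9
Drop 4: Z rot0 at col 1 lands with bottom-row=8; cleared 0 line(s) (total 0); column heights now [3 10 10 9 0], max=10
Drop 5: L rot0 at col 1 lands with bottom-row=10; cleared 0 line(s) (total 0); column heights now [3 11 11 12 0], max=12

Answer: 3 11 11 12 0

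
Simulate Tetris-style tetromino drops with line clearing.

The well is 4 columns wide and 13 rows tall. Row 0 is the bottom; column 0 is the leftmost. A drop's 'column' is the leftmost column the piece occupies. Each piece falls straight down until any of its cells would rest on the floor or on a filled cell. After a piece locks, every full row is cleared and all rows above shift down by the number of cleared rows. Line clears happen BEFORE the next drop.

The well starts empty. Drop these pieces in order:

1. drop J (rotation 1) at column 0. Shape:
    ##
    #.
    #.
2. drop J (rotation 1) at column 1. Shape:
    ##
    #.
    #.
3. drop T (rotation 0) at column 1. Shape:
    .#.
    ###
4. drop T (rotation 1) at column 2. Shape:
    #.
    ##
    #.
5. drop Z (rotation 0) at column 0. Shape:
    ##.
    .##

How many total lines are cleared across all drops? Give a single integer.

Drop 1: J rot1 at col 0 lands with bottom-row=0; cleared 0 line(s) (total 0); column heights now [3 3 0 0], max=3
Drop 2: J rot1 at col 1 lands with bottom-row=3; cleared 0 line(s) (total 0); column heights now [3 6 6 0], max=6
Drop 3: T rot0 at col 1 lands with bottom-row=6; cleared 0 line(s) (total 0); column heights now [3 7 8 7], max=8
Drop 4: T rot1 at col 2 lands with bottom-row=8; cleared 0 line(s) (total 0); column heights now [3 7 11 10], max=11
Drop 5: Z rot0 at col 0 lands with bottom-row=11; cleared 0 line(s) (total 0); column heights now [13 13 12 10], max=13

Answer: 0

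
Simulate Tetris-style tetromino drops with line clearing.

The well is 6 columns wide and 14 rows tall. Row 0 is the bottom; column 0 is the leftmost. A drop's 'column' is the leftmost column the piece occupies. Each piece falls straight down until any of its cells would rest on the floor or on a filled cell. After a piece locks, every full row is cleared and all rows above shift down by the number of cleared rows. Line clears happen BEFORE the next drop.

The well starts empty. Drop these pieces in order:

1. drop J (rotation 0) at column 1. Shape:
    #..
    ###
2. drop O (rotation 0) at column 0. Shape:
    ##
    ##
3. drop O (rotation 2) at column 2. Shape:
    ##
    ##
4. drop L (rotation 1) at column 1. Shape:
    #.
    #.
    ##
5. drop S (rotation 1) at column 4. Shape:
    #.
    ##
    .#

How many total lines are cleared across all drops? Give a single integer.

Drop 1: J rot0 at col 1 lands with bottom-row=0; cleared 0 line(s) (total 0); column heights now [0 2 1 1 0 0], max=2
Drop 2: O rot0 at col 0 lands with bottom-row=2; cleared 0 line(s) (total 0); column heights now [4 4 1 1 0 0], max=4
Drop 3: O rot2 at col 2 lands with bottom-row=1; cleared 0 line(s) (total 0); column heights now [4 4 3 3 0 0], max=4
Drop 4: L rot1 at col 1 lands with bottom-row=4; cleared 0 line(s) (total 0); column heights now [4 7 5 3 0 0], max=7
Drop 5: S rot1 at col 4 lands with bottom-row=0; cleared 0 line(s) (total 0); column heights now [4 7 5 3 3 2], max=7

Answer: 0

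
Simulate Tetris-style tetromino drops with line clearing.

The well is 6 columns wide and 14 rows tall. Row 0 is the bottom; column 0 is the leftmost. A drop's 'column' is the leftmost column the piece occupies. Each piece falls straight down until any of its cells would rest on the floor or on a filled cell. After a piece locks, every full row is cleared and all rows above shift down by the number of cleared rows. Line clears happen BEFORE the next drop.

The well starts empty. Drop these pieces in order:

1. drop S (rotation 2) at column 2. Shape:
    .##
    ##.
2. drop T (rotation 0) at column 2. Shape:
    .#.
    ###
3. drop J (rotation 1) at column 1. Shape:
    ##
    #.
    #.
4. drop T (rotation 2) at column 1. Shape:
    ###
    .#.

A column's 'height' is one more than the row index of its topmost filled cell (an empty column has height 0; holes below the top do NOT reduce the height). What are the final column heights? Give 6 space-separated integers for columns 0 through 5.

Answer: 0 6 6 6 3 0

Derivation:
Drop 1: S rot2 at col 2 lands with bottom-row=0; cleared 0 line(s) (total 0); column heights now [0 0 1 2 2 0], max=2
Drop 2: T rot0 at col 2 lands with bottom-row=2; cleared 0 line(s) (total 0); column heights now [0 0 3 4 3 0], max=4
Drop 3: J rot1 at col 1 lands with bottom-row=1; cleared 0 line(s) (total 0); column heights now [0 4 4 4 3 0], max=4
Drop 4: T rot2 at col 1 lands with bottom-row=4; cleared 0 line(s) (total 0); column heights now [0 6 6 6 3 0], max=6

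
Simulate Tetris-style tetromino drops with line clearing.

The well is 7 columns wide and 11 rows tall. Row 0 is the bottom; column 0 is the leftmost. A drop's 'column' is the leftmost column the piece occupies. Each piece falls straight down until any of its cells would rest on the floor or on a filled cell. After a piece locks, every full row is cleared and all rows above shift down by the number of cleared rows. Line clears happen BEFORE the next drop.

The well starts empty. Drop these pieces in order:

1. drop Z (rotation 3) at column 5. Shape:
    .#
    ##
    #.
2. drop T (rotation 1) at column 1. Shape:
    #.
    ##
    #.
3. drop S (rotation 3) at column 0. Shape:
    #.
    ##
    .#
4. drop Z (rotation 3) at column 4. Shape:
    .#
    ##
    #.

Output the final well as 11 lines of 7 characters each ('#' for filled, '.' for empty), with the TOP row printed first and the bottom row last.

Answer: .......
.......
.......
.......
.......
#......
##.....
.#...#.
.#..###
.##.###
.#...#.

Derivation:
Drop 1: Z rot3 at col 5 lands with bottom-row=0; cleared 0 line(s) (total 0); column heights now [0 0 0 0 0 2 3], max=3
Drop 2: T rot1 at col 1 lands with bottom-row=0; cleared 0 line(s) (total 0); column heights now [0 3 2 0 0 2 3], max=3
Drop 3: S rot3 at col 0 lands with bottom-row=3; cleared 0 line(s) (total 0); column heights now [6 5 2 0 0 2 3], max=6
Drop 4: Z rot3 at col 4 lands with bottom-row=1; cleared 0 line(s) (total 0); column heights now [6 5 2 0 3 4 3], max=6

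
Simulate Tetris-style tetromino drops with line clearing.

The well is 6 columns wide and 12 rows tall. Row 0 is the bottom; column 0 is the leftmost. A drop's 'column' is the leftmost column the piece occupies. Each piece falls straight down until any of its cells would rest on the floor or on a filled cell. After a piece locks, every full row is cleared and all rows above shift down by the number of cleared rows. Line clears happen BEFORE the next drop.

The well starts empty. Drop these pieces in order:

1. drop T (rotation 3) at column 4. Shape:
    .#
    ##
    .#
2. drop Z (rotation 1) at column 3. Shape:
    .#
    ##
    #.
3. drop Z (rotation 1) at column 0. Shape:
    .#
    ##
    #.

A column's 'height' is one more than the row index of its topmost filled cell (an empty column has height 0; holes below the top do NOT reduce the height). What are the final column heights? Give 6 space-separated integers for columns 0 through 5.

Answer: 2 3 0 3 4 3

Derivation:
Drop 1: T rot3 at col 4 lands with bottom-row=0; cleared 0 line(s) (total 0); column heights now [0 0 0 0 2 3], max=3
Drop 2: Z rot1 at col 3 lands with bottom-row=1; cleared 0 line(s) (total 0); column heights now [0 0 0 3 4 3], max=4
Drop 3: Z rot1 at col 0 lands with bottom-row=0; cleared 0 line(s) (total 0); column heights now [2 3 0 3 4 3], max=4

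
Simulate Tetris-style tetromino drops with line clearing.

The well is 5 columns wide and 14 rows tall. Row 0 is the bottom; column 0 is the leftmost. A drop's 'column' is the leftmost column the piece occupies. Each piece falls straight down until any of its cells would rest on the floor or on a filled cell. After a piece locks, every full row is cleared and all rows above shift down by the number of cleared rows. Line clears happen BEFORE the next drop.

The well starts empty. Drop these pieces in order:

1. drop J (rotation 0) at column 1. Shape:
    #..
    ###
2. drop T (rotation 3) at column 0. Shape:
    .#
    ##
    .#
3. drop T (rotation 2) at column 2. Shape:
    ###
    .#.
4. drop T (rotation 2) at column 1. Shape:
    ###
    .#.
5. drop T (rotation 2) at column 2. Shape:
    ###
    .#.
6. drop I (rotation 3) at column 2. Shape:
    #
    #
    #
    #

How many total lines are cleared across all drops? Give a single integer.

Drop 1: J rot0 at col 1 lands with bottom-row=0; cleared 0 line(s) (total 0); column heights now [0 2 1 1 0], max=2
Drop 2: T rot3 at col 0 lands with bottom-row=2; cleared 0 line(s) (total 0); column heights now [4 5 1 1 0], max=5
Drop 3: T rot2 at col 2 lands with bottom-row=1; cleared 0 line(s) (total 0); column heights now [4 5 3 3 3], max=5
Drop 4: T rot2 at col 1 lands with bottom-row=4; cleared 0 line(s) (total 0); column heights now [4 6 6 6 3], max=6
Drop 5: T rot2 at col 2 lands with bottom-row=6; cleared 0 line(s) (total 0); column heights now [4 6 8 8 8], max=8
Drop 6: I rot3 at col 2 lands with bottom-row=8; cleared 0 line(s) (total 0); column heights now [4 6 12 8 8], max=12

Answer: 0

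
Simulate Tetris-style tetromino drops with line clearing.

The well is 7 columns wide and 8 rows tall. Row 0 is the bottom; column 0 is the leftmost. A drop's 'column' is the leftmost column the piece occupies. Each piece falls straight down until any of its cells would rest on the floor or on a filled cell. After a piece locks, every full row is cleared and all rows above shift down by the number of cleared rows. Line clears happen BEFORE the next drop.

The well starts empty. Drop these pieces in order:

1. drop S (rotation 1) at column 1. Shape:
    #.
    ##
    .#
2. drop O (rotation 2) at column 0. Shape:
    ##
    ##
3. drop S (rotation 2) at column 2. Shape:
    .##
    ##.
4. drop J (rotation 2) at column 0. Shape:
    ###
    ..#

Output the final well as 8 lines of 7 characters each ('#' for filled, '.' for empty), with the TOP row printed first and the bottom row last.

Drop 1: S rot1 at col 1 lands with bottom-row=0; cleared 0 line(s) (total 0); column heights now [0 3 2 0 0 0 0], max=3
Drop 2: O rot2 at col 0 lands with bottom-row=3; cleared 0 line(s) (total 0); column heights now [5 5 2 0 0 0 0], max=5
Drop 3: S rot2 at col 2 lands with bottom-row=2; cleared 0 line(s) (total 0); column heights now [5 5 3 4 4 0 0], max=5
Drop 4: J rot2 at col 0 lands with bottom-row=4; cleared 0 line(s) (total 0); column heights now [6 6 6 4 4 0 0], max=6

Answer: .......
.......
###....
###....
##.##..
.###...
.##....
..#....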